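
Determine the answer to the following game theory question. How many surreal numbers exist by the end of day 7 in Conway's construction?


Day 0: {|} = 0 is born. Count = 1.
Day n: the number of surreal numbers born by day n is 2^(n+1) - 1.
By day 0: 2^1 - 1 = 1
By day 1: 2^2 - 1 = 3
By day 2: 2^3 - 1 = 7
By day 3: 2^4 - 1 = 15
By day 4: 2^5 - 1 = 31
By day 5: 2^6 - 1 = 63
By day 6: 2^7 - 1 = 127
By day 7: 2^8 - 1 = 255
By day 7: 255 surreal numbers.

255


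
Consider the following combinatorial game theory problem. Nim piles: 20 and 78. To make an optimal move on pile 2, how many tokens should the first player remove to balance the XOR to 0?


Piles: 20 and 78
Current XOR: 20 XOR 78 = 90 (non-zero, so this is an N-position).
To make the XOR zero, we need to find a move that balances the piles.
For pile 2 (size 78): target = 78 XOR 90 = 20
We reduce pile 2 from 78 to 20.
Tokens removed: 78 - 20 = 58
Verification: 20 XOR 20 = 0

58


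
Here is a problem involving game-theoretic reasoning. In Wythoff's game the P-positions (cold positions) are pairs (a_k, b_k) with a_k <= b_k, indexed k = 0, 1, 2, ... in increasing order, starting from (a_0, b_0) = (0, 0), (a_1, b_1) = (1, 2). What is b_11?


By Wythoff's theorem, a_k = floor(k * phi) and b_k = floor(k * phi^2) = a_k + k, where phi = (1 + sqrt(5))/2 is the golden ratio.
phi = (1 + sqrt(5))/2 = 1.618034
phi^2 = phi + 1 = 2.618034
k = 11
k * phi^2 = 11 * 2.618034 = 28.798374
b_11 = floor(k * phi^2) = 28 (check: a_11 + k = 17 + 11 = 28)

28


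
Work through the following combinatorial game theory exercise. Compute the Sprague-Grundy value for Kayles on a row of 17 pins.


Kayles: a move removes 1 or 2 adjacent pins from a contiguous row.
Removing pins from a row of k leaves two independent rows (a, b) with a + b = k - 1 (one pin) or a + b = k - 2 (two pins); an end removal gives a = 0.
By Sprague-Grundy, G(k) = mex{ G(a) XOR G(b) } over all these splits. G(0) = 0.
G(1): splits (0,0):0^0=0 -> mex({0}) = 1
G(2): splits (0,1):0^1=1 (0,0):0^0=0 -> mex({0, 1}) = 2
G(3): splits (0,2):0^2=2 (1,1):1^1=0 (0,1):0^1=1 -> mex({0, 1, 2}) = 3
G(4): splits (0,3):0^3=3 (1,2):1^2=3 (0,2):0^2=2 (1,1):1^1=0 -> mex({0, 2, 3}) = 1
G(5): splits (0,4):0^1=1 (1,3):1^3=2 (2,2):2^2=0 (0,3):0^3=3 (1,2):1^2=3 -> mex({0, 1, 2, 3}) = 4
G(6) = mex({0, 1, 2, 4}) = 3
G(7) = mex({0, 1, 3, 4, 5}) = 2
G(8) = mex({0, 2, 3, 5, 6}) = 1
G(9) = mex({0, 1, 2, 3, 6, 7}) = 4
G(10) = mex({0, 1, 3, 4, 5, 7}) = 2
G(11) = mex({0, 1, 2, 3, 4, 5}) = 6
G(12) = mex({0, 1, 2, 3, 5, 6, 7}) = 4
G(13) = mex({0, 2, 3, 4, 6, 7}) = 1
G(14) = mex({0, 1, 4, 5, 6, 7}) = 2
G(15) = mex({0, 1, 2, 3, 4, 5, 6}) = 7
G(16) = mex({0, 2, 3, 5, 6, 7}) = 1
G(17) = mex({0, 1, 2, 3, 5, 6, 7}) = 4
Therefore G(17) = 4.

4


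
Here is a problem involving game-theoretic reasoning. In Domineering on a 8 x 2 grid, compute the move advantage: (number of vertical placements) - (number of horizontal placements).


Board is 8 x 2 (rows x cols).
Left (vertical) placements: (rows-1) * cols = 7 * 2 = 14
Right (horizontal) placements: rows * (cols-1) = 8 * 1 = 8
Advantage = Left - Right = 14 - 8 = 6

6


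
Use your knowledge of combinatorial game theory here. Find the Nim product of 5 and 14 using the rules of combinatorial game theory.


Nim multiplication is bilinear over XOR: (u XOR v) * w = (u*w) XOR (v*w).
So we split each operand into its bit components and XOR the pairwise Nim products.
5 = 1 + 4 (as XOR of powers of 2).
14 = 2 + 4 + 8 (as XOR of powers of 2).
Using the standard Nim-product table on single bits:
  2*2 = 3,   2*4 = 8,   2*8 = 12,
  4*4 = 6,   4*8 = 11,  8*8 = 13,
and  1*x = x (identity), k*l = l*k (commutative).
Pairwise Nim products:
  1 * 2 = 2
  1 * 4 = 4
  1 * 8 = 8
  4 * 2 = 8
  4 * 4 = 6
  4 * 8 = 11
XOR them: 2 XOR 4 XOR 8 XOR 8 XOR 6 XOR 11 = 11.
Result: 5 * 14 = 11 (in Nim).

11


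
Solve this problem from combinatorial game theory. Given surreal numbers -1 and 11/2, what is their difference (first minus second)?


x = -1, y = 11/2
Converting to common denominator: 2
x = -2/2, y = 11/2
x - y = -1 - 11/2 = -13/2

-13/2


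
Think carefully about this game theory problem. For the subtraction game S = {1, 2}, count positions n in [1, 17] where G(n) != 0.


Subtraction set S = {1, 2}, so G(n) = n mod 3.
G(n) = 0 when n is a multiple of 3.
Multiples of 3 in [1, 17]: 5
N-positions (nonzero Grundy) = 17 - 5 = 12

12


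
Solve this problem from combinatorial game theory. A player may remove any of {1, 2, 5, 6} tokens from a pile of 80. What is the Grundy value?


The subtraction set is S = {1, 2, 5, 6}.
G(k) = mex{ G(k - s) : s in S, s <= k }. We compute iteratively: G(0) = 0.
G(1) = mex({0}) = 1
G(2) = mex({0, 1}) = 2
G(3) = mex({1, 2}) = 0
G(4) = mex({0, 2}) = 1
G(5) = mex({0, 1}) = 2
G(6) = mex({0, 1, 2}) = 3
G(7) = mex({1, 2, 3}) = 0
G(8) = mex({0, 2, 3}) = 1
G(9) = mex({0, 1}) = 2
G(10) = mex({1, 2}) = 0
G(11) = mex({0, 2, 3}) = 1
G(12) = mex({0, 1, 3}) = 2
Observe that G(7)..G(12) = 0, 1, 2, 0, 1, 2 repeats G(0)..G(5) = 0, 1, 2, 0, 1, 2.
For k >= max(S) = 6, G(k) is determined by the previous 6 values G(k-6)..G(k-1); a window of 6 consecutive values has recurred shifted by 7, so by induction G(k + 7) = G(k) for all k >= 0: the sequence is periodic from the start with period 7.
One period: G(0..6) = 0, 1, 2, 0, 1, 2, 3.
80 mod 7 = 3, so G(80) = G(3) = 0.

0


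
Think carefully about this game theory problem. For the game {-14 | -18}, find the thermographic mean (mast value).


Game = {-14 | -18}, a switch {a | b} with numbers a > b.
Its thermograph has left wall a - t and right wall b + t, which meet at t = (a - b)/2, where both equal (a + b)/2. So the mast (mean value) is at (a + b)/2.
Mean = (-14 + (-18))/2 = -32/2 = -16

-16


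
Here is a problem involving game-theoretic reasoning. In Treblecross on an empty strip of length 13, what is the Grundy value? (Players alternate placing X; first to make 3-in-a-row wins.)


Treblecross: place X on empty cells; 3-in-a-row wins.
Playing within two cells of an existing X lets the opponent win at once, so sensible play treats the cells i-2..i+2 around each X as dead. The player left with no safe cell loses, so this is a normal-play take-away game on strips of safe cells.
Placing X at cell i (0-indexed) of a strip of k safe cells leaves independent strips of sizes max(0, i-2) and max(0, k-i-3). Hence G(k) = mex{ G(max(0,i-2)) XOR G(max(0,k-i-3)) : 0 <= i < k }, with G(0) = 0.
G(1): splits (0,0):0^0=0 -> mex({0}) = 1
G(2): splits (0,0):0^0=0 -> mex({0}) = 1
G(3): splits (0,0):0^0=0 -> mex({0}) = 1
G(4): splits (0,1):0^1=1 (0,0):0^0=0 -> mex({0, 1}) = 2
G(5): splits (0,2):0^1=1 (0,1):0^1=1 (0,0):0^0=0 -> mex({0, 1}) = 2
G(6) = mex({1}) = 0
G(7) = mex({0, 1, 2}) = 3
G(8) = mex({0, 1, 2}) = 3
G(9) = mex({0, 2}) = 1
G(10) = mex({0, 2, 3}) = 1
G(11) = mex({0, 3}) = 1
G(12) = mex({1, 3}) = 0
G(13) = mex({0, 1, 2, 3}) = 4
Therefore G(13) = 4.

4


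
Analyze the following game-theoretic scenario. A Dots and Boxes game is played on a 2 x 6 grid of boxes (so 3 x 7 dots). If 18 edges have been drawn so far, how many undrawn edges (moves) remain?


Grid: 2 x 6 boxes, i.e. 3 rows and 7 columns of dots.
Horizontal edges: (rows + 1) * cols = 3 * 6 = 18
Vertical edges: rows * (cols + 1) = 2 * 7 = 14
Total edges: 18 + 14 = 32
Edges drawn: 18
Remaining: 32 - 18 = 14

14


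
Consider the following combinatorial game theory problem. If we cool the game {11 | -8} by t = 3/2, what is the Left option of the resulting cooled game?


Original game: {11 | -8} (a switch {a | b} with a > b).
Cooling by t (for t below the temperature (a - b)/2 = 19/2) taxes each move by t: {a | b} cooled by t is {a - t | b + t}.
Cooling amount: t = 3/2
Cooled Left option: 11 - 3/2 = 19/2
Cooled Right option: -8 + 3/2 = -13/2
Cooled game: {19/2 | -13/2}
Left option = 19/2

19/2


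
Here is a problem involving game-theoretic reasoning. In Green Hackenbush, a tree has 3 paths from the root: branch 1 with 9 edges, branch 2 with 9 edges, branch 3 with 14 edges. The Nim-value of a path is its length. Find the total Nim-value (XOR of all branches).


The tree has 3 branches from the ground vertex.
In Green Hackenbush, the Nim-value of a simple path of length k is k.
Branch 1: length 9, Nim-value = 9
Branch 2: length 9, Nim-value = 9
Branch 3: length 14, Nim-value = 14
Total Nim-value = XOR of all branch values:
0 XOR 9 = 9
9 XOR 9 = 0
0 XOR 14 = 14
Nim-value of the tree = 14

14


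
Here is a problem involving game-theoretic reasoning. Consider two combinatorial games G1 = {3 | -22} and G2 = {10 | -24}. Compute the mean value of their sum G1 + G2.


G1 = {3 | -22}, G2 = {10 | -24}
Each is a switch {a | b} with numbers a > b; its mean value is (a + b)/2, and mean value is additive over game sums: m(G1 + G2) = m(G1) + m(G2).
Mean of G1 = (3 + (-22))/2 = -19/2 = -19/2
Mean of G2 = (10 + (-24))/2 = -14/2 = -7
Mean of G1 + G2 = -19/2 + -7 = -33/2

-33/2


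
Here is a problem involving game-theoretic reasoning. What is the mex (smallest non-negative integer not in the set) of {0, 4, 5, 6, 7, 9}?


Set = {0, 4, 5, 6, 7, 9}
0 is in the set.
1 is NOT in the set. This is the mex.
mex = 1

1


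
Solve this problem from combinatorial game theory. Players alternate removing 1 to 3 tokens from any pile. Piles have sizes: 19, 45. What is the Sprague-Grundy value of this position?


Subtraction set: {1, 2, 3}
For this subtraction set, G(n) = n mod 4 (period = max + 1 = 4).
Pile 1 (size 19): G(19) = 19 mod 4 = 3
Pile 2 (size 45): G(45) = 45 mod 4 = 1
Total Grundy value = XOR of all: 3 XOR 1 = 2

2


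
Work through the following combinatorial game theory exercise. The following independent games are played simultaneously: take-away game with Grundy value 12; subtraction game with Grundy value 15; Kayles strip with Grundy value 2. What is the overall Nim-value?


By the Sprague-Grundy theorem, the Grundy value of a sum of games is the XOR of individual Grundy values.
take-away game: Grundy value = 12. Running XOR: 0 XOR 12 = 12
subtraction game: Grundy value = 15. Running XOR: 12 XOR 15 = 3
Kayles strip: Grundy value = 2. Running XOR: 3 XOR 2 = 1
The combined Grundy value is 1.

1


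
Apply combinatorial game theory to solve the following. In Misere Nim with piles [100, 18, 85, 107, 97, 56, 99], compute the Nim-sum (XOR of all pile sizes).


We need the XOR (exclusive or) of all pile sizes.
After XOR-ing pile 1 (size 100): 0 XOR 100 = 100
After XOR-ing pile 2 (size 18): 100 XOR 18 = 118
After XOR-ing pile 3 (size 85): 118 XOR 85 = 35
After XOR-ing pile 4 (size 107): 35 XOR 107 = 72
After XOR-ing pile 5 (size 97): 72 XOR 97 = 41
After XOR-ing pile 6 (size 56): 41 XOR 56 = 17
After XOR-ing pile 7 (size 99): 17 XOR 99 = 114
The Nim-value of this position is 114.

114


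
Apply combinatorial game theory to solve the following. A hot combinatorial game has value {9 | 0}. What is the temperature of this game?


The game is {9 | 0}, a switch {a | b} with numbers a > b.
Cooling {a | b} by t gives {a - t | b + t}, which stops being hot when a - t = b + t, i.e. at t = (a - b)/2. So the temperature of a switch is (a - b)/2.
Temperature = (Left option - Right option) / 2
= (9 - (0)) / 2
= 9 / 2
= 9/2

9/2


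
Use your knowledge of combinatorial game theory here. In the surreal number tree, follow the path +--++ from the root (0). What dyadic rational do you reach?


Sign expansion: +--++
Rule: track bounds (lo, hi), initially (-inf, +inf). On '+', the current value becomes lo and we move to the simplest number in (value, hi): value + 1 if hi = +inf, otherwise the midpoint (value + hi)/2. On '-', the current value becomes hi and we move to value - 1 if lo = -inf, otherwise the midpoint (lo + value)/2.
Start at 0.
Step 1: sign = +, move right. Bounds: (0, +inf). Value = 1
Step 2: sign = -, move left. Bounds: (0, 1). Value = 1/2
Step 3: sign = -, move left. Bounds: (0, 1/2). Value = 1/4
Step 4: sign = +, move right. Bounds: (1/4, 1/2). Value = 3/8
Step 5: sign = +, move right. Bounds: (3/8, 1/2). Value = 7/16
The surreal number with sign expansion +--++ is 7/16.

7/16


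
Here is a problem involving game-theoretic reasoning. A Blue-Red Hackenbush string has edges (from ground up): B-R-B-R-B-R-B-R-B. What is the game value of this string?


Edges (from ground): B-R-B-R-B-R-B-R-B
By Berlekamp's sign-expansion rule, a Blue-Red Hackenbush stalk has the value of the surreal number whose sign sequence is the edge sequence with B -> + and R -> -.
Sign sequence: +-+-+-+-+
Trace the sign expansion in the surreal number tree, starting from 0:
Edge 1: B (sign +) -> bounds (0, +inf), value = 1
Edge 2: R (sign -) -> bounds (0, 1), value = 1/2
Edge 3: B (sign +) -> bounds (1/2, 1), value = 3/4
Edge 4: R (sign -) -> bounds (1/2, 3/4), value = 5/8
Edge 5: B (sign +) -> bounds (5/8, 3/4), value = 11/16
Edge 6: R (sign -) -> bounds (5/8, 11/16), value = 21/32
Edge 7: B (sign +) -> bounds (21/32, 11/16), value = 43/64
Edge 8: R (sign -) -> bounds (21/32, 43/64), value = 85/128
Edge 9: B (sign +) -> bounds (85/128, 43/64), value = 171/256
Game value = 171/256

171/256


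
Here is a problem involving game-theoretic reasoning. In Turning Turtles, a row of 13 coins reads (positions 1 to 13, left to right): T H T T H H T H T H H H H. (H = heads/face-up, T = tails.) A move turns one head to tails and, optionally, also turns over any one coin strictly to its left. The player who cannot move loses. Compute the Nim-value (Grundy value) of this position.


Coins: T H T T H H T H T H H H H
Key fact: a single head at position k behaves exactly like a Nim heap of size k (turning it to T and optionally flipping a coin at j < k corresponds to moving the heap from k to j, or to 0), and heads combine as a disjunctive sum (two heads at the same place would cancel, matching j XOR j = 0). So the Nim-value is the XOR of the 1-indexed positions of the heads.
Face-up positions (1-indexed): [2, 5, 6, 8, 10, 11, 12, 13]
XOR 0 with 2: 0 XOR 2 = 2
XOR 2 with 5: 2 XOR 5 = 7
XOR 7 with 6: 7 XOR 6 = 1
XOR 1 with 8: 1 XOR 8 = 9
XOR 9 with 10: 9 XOR 10 = 3
XOR 3 with 11: 3 XOR 11 = 8
XOR 8 with 12: 8 XOR 12 = 4
XOR 4 with 13: 4 XOR 13 = 9
Nim-value = 9

9


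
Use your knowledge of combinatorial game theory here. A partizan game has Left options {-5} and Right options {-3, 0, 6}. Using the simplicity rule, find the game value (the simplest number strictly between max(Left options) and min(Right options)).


Left options: {-5}, max = -5
Right options: {-3, 0, 6}, min = -3
All options are numbers and max(Left) < min(Right), so by the simplicity theorem the value is the simplest (earliest-born) number strictly between -5 and -3.
The only integer strictly between -5 and -3 is -4.
No non-integer in the interval can be simpler: if x is a non-integer in the interval, then floor(x) or ceil(x) also lies in the interval (the interval contains an integer), and both are proper prefixes of x's sign expansion, i.e. born earlier. So the game value is -4.
Game value = -4

-4


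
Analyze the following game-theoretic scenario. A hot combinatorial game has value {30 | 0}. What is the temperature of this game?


The game is {30 | 0}, a switch {a | b} with numbers a > b.
Cooling {a | b} by t gives {a - t | b + t}, which stops being hot when a - t = b + t, i.e. at t = (a - b)/2. So the temperature of a switch is (a - b)/2.
Temperature = (Left option - Right option) / 2
= (30 - (0)) / 2
= 30 / 2
= 15

15


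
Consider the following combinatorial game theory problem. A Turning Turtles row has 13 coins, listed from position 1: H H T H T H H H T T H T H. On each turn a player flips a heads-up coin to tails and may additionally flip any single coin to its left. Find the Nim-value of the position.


Coins: H H T H T H H H T T H T H
Key fact: a single head at position k behaves exactly like a Nim heap of size k (turning it to T and optionally flipping a coin at j < k corresponds to moving the heap from k to j, or to 0), and heads combine as a disjunctive sum (two heads at the same place would cancel, matching j XOR j = 0). So the Nim-value is the XOR of the 1-indexed positions of the heads.
Face-up positions (1-indexed): [1, 2, 4, 6, 7, 8, 11, 13]
XOR 0 with 1: 0 XOR 1 = 1
XOR 1 with 2: 1 XOR 2 = 3
XOR 3 with 4: 3 XOR 4 = 7
XOR 7 with 6: 7 XOR 6 = 1
XOR 1 with 7: 1 XOR 7 = 6
XOR 6 with 8: 6 XOR 8 = 14
XOR 14 with 11: 14 XOR 11 = 5
XOR 5 with 13: 5 XOR 13 = 8
Nim-value = 8

8


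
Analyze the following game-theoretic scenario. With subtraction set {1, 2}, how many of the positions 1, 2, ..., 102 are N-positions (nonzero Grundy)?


Subtraction set S = {1, 2}, so G(n) = n mod 3.
G(n) = 0 when n is a multiple of 3.
Multiples of 3 in [1, 102]: 34
N-positions (nonzero Grundy) = 102 - 34 = 68

68


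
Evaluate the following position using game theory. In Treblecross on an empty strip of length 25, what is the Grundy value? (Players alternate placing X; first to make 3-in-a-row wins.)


Treblecross: place X on empty cells; 3-in-a-row wins.
Playing within two cells of an existing X lets the opponent win at once, so sensible play treats the cells i-2..i+2 around each X as dead. The player left with no safe cell loses, so this is a normal-play take-away game on strips of safe cells.
Placing X at cell i (0-indexed) of a strip of k safe cells leaves independent strips of sizes max(0, i-2) and max(0, k-i-3). Hence G(k) = mex{ G(max(0,i-2)) XOR G(max(0,k-i-3)) : 0 <= i < k }, with G(0) = 0.
G(1): splits (0,0):0^0=0 -> mex({0}) = 1
G(2): splits (0,0):0^0=0 -> mex({0}) = 1
G(3): splits (0,0):0^0=0 -> mex({0}) = 1
G(4): splits (0,1):0^1=1 (0,0):0^0=0 -> mex({0, 1}) = 2
G(5): splits (0,2):0^1=1 (0,1):0^1=1 (0,0):0^0=0 -> mex({0, 1}) = 2
G(6) = mex({1}) = 0
G(7) = mex({0, 1, 2}) = 3
G(8) = mex({0, 1, 2}) = 3
G(9) = mex({0, 2}) = 1
G(10) = mex({0, 2, 3}) = 1
G(11) = mex({0, 3}) = 1
G(12) = mex({1, 3}) = 0
G(13) = mex({0, 1, 2, 3}) = 4
G(14) = mex({0, 1, 2}) = 3
G(15) = mex({0, 1, 2}) = 3
G(16) = mex({0, 1, 2, 4}) = 3
G(17) = mex({0, 1, 3, 4}) = 2
G(18) = mex({0, 1, 3, 4}) = 2
G(19) = mex({0, 1, 3, 5}) = 2
G(20) = mex({0, 1, 2, 3, 5}) = 4
G(21) = mex({0, 1, 2, 3, 5}) = 4
G(22) = mex({1, 2, 6}) = 0
G(23) = mex({0, 1, 2, 3, 4, 6}) = 5
G(24) = mex({0, 1, 2, 3, 4}) = 5
G(25) = mex({0, 1, 3, 4, 7}) = 2
Therefore G(25) = 2.

2


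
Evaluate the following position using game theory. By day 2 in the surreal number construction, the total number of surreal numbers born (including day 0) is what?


Day 0: {|} = 0 is born. Count = 1.
Day n: the number of surreal numbers born by day n is 2^(n+1) - 1.
By day 0: 2^1 - 1 = 1
By day 1: 2^2 - 1 = 3
By day 2: 2^3 - 1 = 7
By day 2: 7 surreal numbers.

7


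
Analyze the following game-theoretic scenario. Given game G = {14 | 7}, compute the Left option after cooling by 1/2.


Original game: {14 | 7} (a switch {a | b} with a > b).
Cooling by t (for t below the temperature (a - b)/2 = 7/2) taxes each move by t: {a | b} cooled by t is {a - t | b + t}.
Cooling amount: t = 1/2
Cooled Left option: 14 - 1/2 = 27/2
Cooled Right option: 7 + 1/2 = 15/2
Cooled game: {27/2 | 15/2}
Left option = 27/2

27/2


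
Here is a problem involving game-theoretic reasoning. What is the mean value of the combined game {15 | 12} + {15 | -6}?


G1 = {15 | 12}, G2 = {15 | -6}
Each is a switch {a | b} with numbers a > b; its mean value is (a + b)/2, and mean value is additive over game sums: m(G1 + G2) = m(G1) + m(G2).
Mean of G1 = (15 + (12))/2 = 27/2 = 27/2
Mean of G2 = (15 + (-6))/2 = 9/2 = 9/2
Mean of G1 + G2 = 27/2 + 9/2 = 18

18


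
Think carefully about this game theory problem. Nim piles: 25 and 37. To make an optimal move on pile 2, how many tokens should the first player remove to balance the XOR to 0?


Piles: 25 and 37
Current XOR: 25 XOR 37 = 60 (non-zero, so this is an N-position).
To make the XOR zero, we need to find a move that balances the piles.
For pile 2 (size 37): target = 37 XOR 60 = 25
We reduce pile 2 from 37 to 25.
Tokens removed: 37 - 25 = 12
Verification: 25 XOR 25 = 0

12


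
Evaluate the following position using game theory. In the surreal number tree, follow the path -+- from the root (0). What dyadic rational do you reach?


Sign expansion: -+-
Rule: track bounds (lo, hi), initially (-inf, +inf). On '+', the current value becomes lo and we move to the simplest number in (value, hi): value + 1 if hi = +inf, otherwise the midpoint (value + hi)/2. On '-', the current value becomes hi and we move to value - 1 if lo = -inf, otherwise the midpoint (lo + value)/2.
Start at 0.
Step 1: sign = -, move left. Bounds: (-inf, 0). Value = -1
Step 2: sign = +, move right. Bounds: (-1, 0). Value = -1/2
Step 3: sign = -, move left. Bounds: (-1, -1/2). Value = -3/4
The surreal number with sign expansion -+- is -3/4.

-3/4


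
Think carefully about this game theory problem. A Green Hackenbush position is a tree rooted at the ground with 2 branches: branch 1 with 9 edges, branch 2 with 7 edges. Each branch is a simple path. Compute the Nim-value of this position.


The tree has 2 branches from the ground vertex.
In Green Hackenbush, the Nim-value of a simple path of length k is k.
Branch 1: length 9, Nim-value = 9
Branch 2: length 7, Nim-value = 7
Total Nim-value = XOR of all branch values:
0 XOR 9 = 9
9 XOR 7 = 14
Nim-value of the tree = 14

14


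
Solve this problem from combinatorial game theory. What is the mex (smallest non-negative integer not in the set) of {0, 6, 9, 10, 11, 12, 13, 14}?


Set = {0, 6, 9, 10, 11, 12, 13, 14}
0 is in the set.
1 is NOT in the set. This is the mex.
mex = 1

1


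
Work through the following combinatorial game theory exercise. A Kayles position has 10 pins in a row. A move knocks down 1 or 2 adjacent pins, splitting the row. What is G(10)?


Kayles: a move removes 1 or 2 adjacent pins from a contiguous row.
Removing pins from a row of k leaves two independent rows (a, b) with a + b = k - 1 (one pin) or a + b = k - 2 (two pins); an end removal gives a = 0.
By Sprague-Grundy, G(k) = mex{ G(a) XOR G(b) } over all these splits. G(0) = 0.
G(1): splits (0,0):0^0=0 -> mex({0}) = 1
G(2): splits (0,1):0^1=1 (0,0):0^0=0 -> mex({0, 1}) = 2
G(3): splits (0,2):0^2=2 (1,1):1^1=0 (0,1):0^1=1 -> mex({0, 1, 2}) = 3
G(4): splits (0,3):0^3=3 (1,2):1^2=3 (0,2):0^2=2 (1,1):1^1=0 -> mex({0, 2, 3}) = 1
G(5): splits (0,4):0^1=1 (1,3):1^3=2 (2,2):2^2=0 (0,3):0^3=3 (1,2):1^2=3 -> mex({0, 1, 2, 3}) = 4
G(6) = mex({0, 1, 2, 4}) = 3
G(7) = mex({0, 1, 3, 4, 5}) = 2
G(8) = mex({0, 2, 3, 5, 6}) = 1
G(9) = mex({0, 1, 2, 3, 6, 7}) = 4
G(10) = mex({0, 1, 3, 4, 5, 7}) = 2
Therefore G(10) = 2.

2


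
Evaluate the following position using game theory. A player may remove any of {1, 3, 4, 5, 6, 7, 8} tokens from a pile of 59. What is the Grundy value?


The subtraction set is S = {1, 3, 4, 5, 6, 7, 8}.
G(k) = mex{ G(k - s) : s in S, s <= k }. We compute iteratively: G(0) = 0.
G(1) = mex({0}) = 1
G(2) = mex({1}) = 0
G(3) = mex({0}) = 1
G(4) = mex({0, 1}) = 2
G(5) = mex({0, 1, 2}) = 3
G(6) = mex({0, 1, 3}) = 2
G(7) = mex({0, 1, 2}) = 3
G(8) = mex({0, 1, 2, 3}) = 4
G(9) = mex({0, 1, 2, 3, 4}) = 5
G(10) = mex({0, 1, 2, 3, 5}) = 4
G(11) = mex({1, 2, 3, 4}) = 0
G(12) = mex({0, 2, 3, 4, 5}) = 1
G(13) = mex({1, 2, 3, 4, 5}) = 0
G(14) = mex({0, 2, 3, 4, 5}) = 1
G(15) = mex({0, 1, 3, 4, 5}) = 2
G(16) = mex({0, 1, 2, 4, 5}) = 3
G(17) = mex({0, 1, 3, 4, 5}) = 2
G(18) = mex({0, 1, 2, 4}) = 3
Observe that G(11)..G(18) = 0, 1, 0, 1, 2, 3, 2, 3 repeats G(0)..G(7) = 0, 1, 0, 1, 2, 3, 2, 3.
For k >= max(S) = 8, G(k) is determined by the previous 8 values G(k-8)..G(k-1); a window of 8 consecutive values has recurred shifted by 11, so by induction G(k + 11) = G(k) for all k >= 0: the sequence is periodic from the start with period 11.
One period: G(0..10) = 0, 1, 0, 1, 2, 3, 2, 3, 4, 5, 4.
59 mod 11 = 4, so G(59) = G(4) = 2.

2


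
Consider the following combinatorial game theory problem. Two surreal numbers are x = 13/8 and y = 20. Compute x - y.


x = 13/8, y = 20
Converting to common denominator: 8
x = 13/8, y = 160/8
x - y = 13/8 - 20 = -147/8

-147/8


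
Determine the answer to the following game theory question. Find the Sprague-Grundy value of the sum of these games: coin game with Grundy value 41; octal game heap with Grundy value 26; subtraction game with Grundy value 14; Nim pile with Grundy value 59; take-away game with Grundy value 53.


By the Sprague-Grundy theorem, the Grundy value of a sum of games is the XOR of individual Grundy values.
coin game: Grundy value = 41. Running XOR: 0 XOR 41 = 41
octal game heap: Grundy value = 26. Running XOR: 41 XOR 26 = 51
subtraction game: Grundy value = 14. Running XOR: 51 XOR 14 = 61
Nim pile: Grundy value = 59. Running XOR: 61 XOR 59 = 6
take-away game: Grundy value = 53. Running XOR: 6 XOR 53 = 51
The combined Grundy value is 51.

51


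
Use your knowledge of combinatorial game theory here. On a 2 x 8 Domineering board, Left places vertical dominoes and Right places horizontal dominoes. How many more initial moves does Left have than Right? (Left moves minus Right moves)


Board is 2 x 8 (rows x cols).
Left (vertical) placements: (rows-1) * cols = 1 * 8 = 8
Right (horizontal) placements: rows * (cols-1) = 2 * 7 = 14
Advantage = Left - Right = 8 - 14 = -6

-6


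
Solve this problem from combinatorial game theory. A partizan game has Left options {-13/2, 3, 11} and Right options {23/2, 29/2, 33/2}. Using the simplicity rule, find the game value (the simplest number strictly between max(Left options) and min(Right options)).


Left options: {-13/2, 3, 11}, max = 11
Right options: {23/2, 29/2, 33/2}, min = 23/2
All options are numbers and max(Left) < min(Right), so by the simplicity theorem the value is the simplest (earliest-born) number strictly between 11 and 23/2.
No integer lies strictly between 11 and 23/2, so the value is the dyadic rational m/2^k in the interval with the smallest k (then m odd); search k = 1, 2, ...:
Denominator 2: no odd multiple of 1/2 lies strictly between 11 and 23/2.
Denominator 4: 45/4 lies strictly between 11 and 23/2 -- found.
The simplest number in the interval is 45/4.
Game value = 45/4

45/4


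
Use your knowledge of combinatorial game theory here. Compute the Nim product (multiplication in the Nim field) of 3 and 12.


Nim multiplication is bilinear over XOR: (u XOR v) * w = (u*w) XOR (v*w).
So we split each operand into its bit components and XOR the pairwise Nim products.
3 = 1 + 2 (as XOR of powers of 2).
12 = 4 + 8 (as XOR of powers of 2).
Using the standard Nim-product table on single bits:
  2*2 = 3,   2*4 = 8,   2*8 = 12,
  4*4 = 6,   4*8 = 11,  8*8 = 13,
and  1*x = x (identity), k*l = l*k (commutative).
Pairwise Nim products:
  1 * 4 = 4
  1 * 8 = 8
  2 * 4 = 8
  2 * 8 = 12
XOR them: 4 XOR 8 XOR 8 XOR 12 = 8.
Result: 3 * 12 = 8 (in Nim).

8


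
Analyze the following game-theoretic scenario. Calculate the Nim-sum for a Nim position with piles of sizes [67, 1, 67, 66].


We need the XOR (exclusive or) of all pile sizes.
After XOR-ing pile 1 (size 67): 0 XOR 67 = 67
After XOR-ing pile 2 (size 1): 67 XOR 1 = 66
After XOR-ing pile 3 (size 67): 66 XOR 67 = 1
After XOR-ing pile 4 (size 66): 1 XOR 66 = 67
The Nim-value of this position is 67.

67


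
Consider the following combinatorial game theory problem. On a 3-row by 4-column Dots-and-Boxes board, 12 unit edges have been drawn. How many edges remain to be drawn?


Grid: 3 x 4 boxes, i.e. 4 rows and 5 columns of dots.
Horizontal edges: (rows + 1) * cols = 4 * 4 = 16
Vertical edges: rows * (cols + 1) = 3 * 5 = 15
Total edges: 16 + 15 = 31
Edges drawn: 12
Remaining: 31 - 12 = 19

19


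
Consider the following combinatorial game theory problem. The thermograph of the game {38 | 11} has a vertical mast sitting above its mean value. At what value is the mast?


Game = {38 | 11}, a switch {a | b} with numbers a > b.
Its thermograph has left wall a - t and right wall b + t, which meet at t = (a - b)/2, where both equal (a + b)/2. So the mast (mean value) is at (a + b)/2.
Mean = (38 + (11))/2 = 49/2 = 49/2

49/2


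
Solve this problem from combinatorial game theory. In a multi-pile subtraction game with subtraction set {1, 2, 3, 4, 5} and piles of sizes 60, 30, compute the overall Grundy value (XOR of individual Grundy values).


Subtraction set: {1, 2, 3, 4, 5}
For this subtraction set, G(n) = n mod 6 (period = max + 1 = 6).
Pile 1 (size 60): G(60) = 60 mod 6 = 0
Pile 2 (size 30): G(30) = 30 mod 6 = 0
Total Grundy value = XOR of all: 0 XOR 0 = 0

0


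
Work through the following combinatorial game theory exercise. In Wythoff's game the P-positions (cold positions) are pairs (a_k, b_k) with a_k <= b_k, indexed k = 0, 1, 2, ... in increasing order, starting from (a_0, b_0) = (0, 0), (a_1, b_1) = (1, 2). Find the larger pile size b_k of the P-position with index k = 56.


By Wythoff's theorem, a_k = floor(k * phi) and b_k = floor(k * phi^2) = a_k + k, where phi = (1 + sqrt(5))/2 is the golden ratio.
phi = (1 + sqrt(5))/2 = 1.618034
phi^2 = phi + 1 = 2.618034
k = 56
k * phi^2 = 56 * 2.618034 = 146.609903
b_56 = floor(k * phi^2) = 146 (check: a_56 + k = 90 + 56 = 146)

146


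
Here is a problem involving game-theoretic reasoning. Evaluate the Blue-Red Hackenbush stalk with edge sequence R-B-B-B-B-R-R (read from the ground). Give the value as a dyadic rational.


Edges (from ground): R-B-B-B-B-R-R
By Berlekamp's sign-expansion rule, a Blue-Red Hackenbush stalk has the value of the surreal number whose sign sequence is the edge sequence with B -> + and R -> -.
Sign sequence: -++++--
Trace the sign expansion in the surreal number tree, starting from 0:
Edge 1: R (sign -) -> bounds (-inf, 0), value = -1
Edge 2: B (sign +) -> bounds (-1, 0), value = -1/2
Edge 3: B (sign +) -> bounds (-1/2, 0), value = -1/4
Edge 4: B (sign +) -> bounds (-1/4, 0), value = -1/8
Edge 5: B (sign +) -> bounds (-1/8, 0), value = -1/16
Edge 6: R (sign -) -> bounds (-1/8, -1/16), value = -3/32
Edge 7: R (sign -) -> bounds (-1/8, -3/32), value = -7/64
Game value = -7/64

-7/64


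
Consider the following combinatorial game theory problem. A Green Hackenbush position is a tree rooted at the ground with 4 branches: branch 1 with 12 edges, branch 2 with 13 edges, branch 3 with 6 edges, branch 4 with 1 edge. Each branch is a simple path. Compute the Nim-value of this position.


The tree has 4 branches from the ground vertex.
In Green Hackenbush, the Nim-value of a simple path of length k is k.
Branch 1: length 12, Nim-value = 12
Branch 2: length 13, Nim-value = 13
Branch 3: length 6, Nim-value = 6
Branch 4: length 1, Nim-value = 1
Total Nim-value = XOR of all branch values:
0 XOR 12 = 12
12 XOR 13 = 1
1 XOR 6 = 7
7 XOR 1 = 6
Nim-value of the tree = 6

6


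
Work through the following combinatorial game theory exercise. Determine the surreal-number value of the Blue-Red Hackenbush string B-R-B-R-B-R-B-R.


Edges (from ground): B-R-B-R-B-R-B-R
By Berlekamp's sign-expansion rule, a Blue-Red Hackenbush stalk has the value of the surreal number whose sign sequence is the edge sequence with B -> + and R -> -.
Sign sequence: +-+-+-+-
Trace the sign expansion in the surreal number tree, starting from 0:
Edge 1: B (sign +) -> bounds (0, +inf), value = 1
Edge 2: R (sign -) -> bounds (0, 1), value = 1/2
Edge 3: B (sign +) -> bounds (1/2, 1), value = 3/4
Edge 4: R (sign -) -> bounds (1/2, 3/4), value = 5/8
Edge 5: B (sign +) -> bounds (5/8, 3/4), value = 11/16
Edge 6: R (sign -) -> bounds (5/8, 11/16), value = 21/32
Edge 7: B (sign +) -> bounds (21/32, 11/16), value = 43/64
Edge 8: R (sign -) -> bounds (21/32, 43/64), value = 85/128
Game value = 85/128

85/128


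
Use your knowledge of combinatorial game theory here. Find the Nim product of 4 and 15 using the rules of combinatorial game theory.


Nim multiplication is bilinear over XOR: (u XOR v) * w = (u*w) XOR (v*w).
So we split each operand into its bit components and XOR the pairwise Nim products.
4 = 4 (as XOR of powers of 2).
15 = 1 + 2 + 4 + 8 (as XOR of powers of 2).
Using the standard Nim-product table on single bits:
  2*2 = 3,   2*4 = 8,   2*8 = 12,
  4*4 = 6,   4*8 = 11,  8*8 = 13,
and  1*x = x (identity), k*l = l*k (commutative).
Pairwise Nim products:
  4 * 1 = 4
  4 * 2 = 8
  4 * 4 = 6
  4 * 8 = 11
XOR them: 4 XOR 8 XOR 6 XOR 11 = 1.
Result: 4 * 15 = 1 (in Nim).

1


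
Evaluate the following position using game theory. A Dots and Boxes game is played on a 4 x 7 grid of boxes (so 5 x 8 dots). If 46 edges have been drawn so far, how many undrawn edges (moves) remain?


Grid: 4 x 7 boxes, i.e. 5 rows and 8 columns of dots.
Horizontal edges: (rows + 1) * cols = 5 * 7 = 35
Vertical edges: rows * (cols + 1) = 4 * 8 = 32
Total edges: 35 + 32 = 67
Edges drawn: 46
Remaining: 67 - 46 = 21

21


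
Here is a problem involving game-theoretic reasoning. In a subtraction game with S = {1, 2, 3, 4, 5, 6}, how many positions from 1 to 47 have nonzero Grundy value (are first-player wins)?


Subtraction set S = {1, 2, 3, 4, 5, 6}, so G(n) = n mod 7.
G(n) = 0 when n is a multiple of 7.
Multiples of 7 in [1, 47]: 6
N-positions (nonzero Grundy) = 47 - 6 = 41

41


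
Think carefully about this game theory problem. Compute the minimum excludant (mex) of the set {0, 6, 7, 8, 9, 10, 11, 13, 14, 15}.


Set = {0, 6, 7, 8, 9, 10, 11, 13, 14, 15}
0 is in the set.
1 is NOT in the set. This is the mex.
mex = 1

1


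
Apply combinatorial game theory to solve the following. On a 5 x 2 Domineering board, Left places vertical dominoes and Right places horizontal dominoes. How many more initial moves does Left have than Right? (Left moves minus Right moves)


Board is 5 x 2 (rows x cols).
Left (vertical) placements: (rows-1) * cols = 4 * 2 = 8
Right (horizontal) placements: rows * (cols-1) = 5 * 1 = 5
Advantage = Left - Right = 8 - 5 = 3

3


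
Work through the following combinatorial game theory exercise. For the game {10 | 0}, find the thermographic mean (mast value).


Game = {10 | 0}, a switch {a | b} with numbers a > b.
Its thermograph has left wall a - t and right wall b + t, which meet at t = (a - b)/2, where both equal (a + b)/2. So the mast (mean value) is at (a + b)/2.
Mean = (10 + (0))/2 = 10/2 = 5

5


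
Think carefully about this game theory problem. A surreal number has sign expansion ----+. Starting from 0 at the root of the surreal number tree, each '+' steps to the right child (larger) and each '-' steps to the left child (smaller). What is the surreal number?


Sign expansion: ----+
Rule: track bounds (lo, hi), initially (-inf, +inf). On '+', the current value becomes lo and we move to the simplest number in (value, hi): value + 1 if hi = +inf, otherwise the midpoint (value + hi)/2. On '-', the current value becomes hi and we move to value - 1 if lo = -inf, otherwise the midpoint (lo + value)/2.
Start at 0.
Step 1: sign = -, move left. Bounds: (-inf, 0). Value = -1
Step 2: sign = -, move left. Bounds: (-inf, -1). Value = -2
Step 3: sign = -, move left. Bounds: (-inf, -2). Value = -3
Step 4: sign = -, move left. Bounds: (-inf, -3). Value = -4
Step 5: sign = +, move right. Bounds: (-4, -3). Value = -7/2
The surreal number with sign expansion ----+ is -7/2.

-7/2


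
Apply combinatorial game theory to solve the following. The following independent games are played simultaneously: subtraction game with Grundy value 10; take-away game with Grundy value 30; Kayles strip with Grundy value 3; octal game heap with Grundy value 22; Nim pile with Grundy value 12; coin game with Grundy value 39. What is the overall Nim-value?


By the Sprague-Grundy theorem, the Grundy value of a sum of games is the XOR of individual Grundy values.
subtraction game: Grundy value = 10. Running XOR: 0 XOR 10 = 10
take-away game: Grundy value = 30. Running XOR: 10 XOR 30 = 20
Kayles strip: Grundy value = 3. Running XOR: 20 XOR 3 = 23
octal game heap: Grundy value = 22. Running XOR: 23 XOR 22 = 1
Nim pile: Grundy value = 12. Running XOR: 1 XOR 12 = 13
coin game: Grundy value = 39. Running XOR: 13 XOR 39 = 42
The combined Grundy value is 42.

42


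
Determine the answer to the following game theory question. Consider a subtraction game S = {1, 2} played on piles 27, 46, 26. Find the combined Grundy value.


Subtraction set: {1, 2}
For this subtraction set, G(n) = n mod 3 (period = max + 1 = 3).
Pile 1 (size 27): G(27) = 27 mod 3 = 0
Pile 2 (size 46): G(46) = 46 mod 3 = 1
Pile 3 (size 26): G(26) = 26 mod 3 = 2
Total Grundy value = XOR of all: 0 XOR 1 XOR 2 = 3

3


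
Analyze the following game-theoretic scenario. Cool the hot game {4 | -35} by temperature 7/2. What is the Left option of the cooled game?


Original game: {4 | -35} (a switch {a | b} with a > b).
Cooling by t (for t below the temperature (a - b)/2 = 39/2) taxes each move by t: {a | b} cooled by t is {a - t | b + t}.
Cooling amount: t = 7/2
Cooled Left option: 4 - 7/2 = 1/2
Cooled Right option: -35 + 7/2 = -63/2
Cooled game: {1/2 | -63/2}
Left option = 1/2

1/2


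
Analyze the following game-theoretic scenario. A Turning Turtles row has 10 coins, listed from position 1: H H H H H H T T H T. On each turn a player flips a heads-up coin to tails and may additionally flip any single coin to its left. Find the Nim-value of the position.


Coins: H H H H H H T T H T
Key fact: a single head at position k behaves exactly like a Nim heap of size k (turning it to T and optionally flipping a coin at j < k corresponds to moving the heap from k to j, or to 0), and heads combine as a disjunctive sum (two heads at the same place would cancel, matching j XOR j = 0). So the Nim-value is the XOR of the 1-indexed positions of the heads.
Face-up positions (1-indexed): [1, 2, 3, 4, 5, 6, 9]
XOR 0 with 1: 0 XOR 1 = 1
XOR 1 with 2: 1 XOR 2 = 3
XOR 3 with 3: 3 XOR 3 = 0
XOR 0 with 4: 0 XOR 4 = 4
XOR 4 with 5: 4 XOR 5 = 1
XOR 1 with 6: 1 XOR 6 = 7
XOR 7 with 9: 7 XOR 9 = 14
Nim-value = 14

14


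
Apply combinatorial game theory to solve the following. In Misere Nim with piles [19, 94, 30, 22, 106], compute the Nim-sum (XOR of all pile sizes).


We need the XOR (exclusive or) of all pile sizes.
After XOR-ing pile 1 (size 19): 0 XOR 19 = 19
After XOR-ing pile 2 (size 94): 19 XOR 94 = 77
After XOR-ing pile 3 (size 30): 77 XOR 30 = 83
After XOR-ing pile 4 (size 22): 83 XOR 22 = 69
After XOR-ing pile 5 (size 106): 69 XOR 106 = 47
The Nim-value of this position is 47.

47


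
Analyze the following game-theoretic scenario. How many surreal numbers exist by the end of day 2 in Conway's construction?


Day 0: {|} = 0 is born. Count = 1.
Day n: the number of surreal numbers born by day n is 2^(n+1) - 1.
By day 0: 2^1 - 1 = 1
By day 1: 2^2 - 1 = 3
By day 2: 2^3 - 1 = 7
By day 2: 7 surreal numbers.

7


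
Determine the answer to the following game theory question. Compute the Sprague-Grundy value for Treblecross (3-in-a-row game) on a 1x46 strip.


Treblecross: place X on empty cells; 3-in-a-row wins.
Playing within two cells of an existing X lets the opponent win at once, so sensible play treats the cells i-2..i+2 around each X as dead. The player left with no safe cell loses, so this is a normal-play take-away game on strips of safe cells.
Placing X at cell i (0-indexed) of a strip of k safe cells leaves independent strips of sizes max(0, i-2) and max(0, k-i-3). Hence G(k) = mex{ G(max(0,i-2)) XOR G(max(0,k-i-3)) : 0 <= i < k }, with G(0) = 0.
G(1): splits (0,0):0^0=0 -> mex({0}) = 1
G(2): splits (0,0):0^0=0 -> mex({0}) = 1
G(3): splits (0,0):0^0=0 -> mex({0}) = 1
G(4): splits (0,1):0^1=1 (0,0):0^0=0 -> mex({0, 1}) = 2
G(5): splits (0,2):0^1=1 (0,1):0^1=1 (0,0):0^0=0 -> mex({0, 1}) = 2
G(6) = mex({1}) = 0
G(7) = mex({0, 1, 2}) = 3
G(8) = mex({0, 1, 2}) = 3
G(9) = mex({0, 2}) = 1
G(10) = mex({0, 2, 3}) = 1
G(11) = mex({0, 3}) = 1
G(12) = mex({1, 3}) = 0
G(13) = mex({0, 1, 2, 3}) = 4
G(14) = mex({0, 1, 2}) = 3
G(15) = mex({0, 1, 2}) = 3
G(16) = mex({0, 1, 2, 4}) = 3
G(17) = mex({0, 1, 3, 4}) = 2
G(18) = mex({0, 1, 3, 4}) = 2
G(19) = mex({0, 1, 3, 5}) = 2
G(20) = mex({0, 1, 2, 3, 5}) = 4
G(21) = mex({0, 1, 2, 3, 5}) = 4
G(22) = mex({1, 2, 6}) = 0
G(23) = mex({0, 1, 2, 3, 4, 6}) = 5
G(24) = mex({0, 1, 2, 3, 4}) = 5
G(25) = mex({0, 1, 3, 4, 7}) = 2
G(26) = mex({0, 1, 3, 4, 5, 7}) = 2
G(27) = mex({0, 1, 3, 5}) = 2
G(28) = mex({0, 1, 2, 5}) = 3
G(29) = mex({0, 1, 2, 4, 5, 6}) = 3
G(30) = mex({1, 2, 4, 6}) = 0
G(31) = mex({0, 1, 2, 3, 4, 6}) = 5
G(32) = mex({1, 2, 3, 4, 7}) = 0
G(33) = mex({0, 3, 7}) = 1
G(34) = mex({0, 2, 3, 5, 7}) = 1
G(35) = mex({0, 2, 3, 5, 6}) = 1
G(36) = mex({0, 1, 2, 5, 6}) = 3
G(37) = mex({0, 1, 2, 4, 5, 6}) = 3
G(38) = mex({0, 1, 2, 4}) = 3
G(39) = mex({0, 1, 2, 3, 4, 7}) = 5
G(40) = mex({0, 1, 2, 3, 4, 5, 7}) = 6
G(41) = mex({0, 1, 2, 3, 5, 7}) = 4
G(42) = mex({0, 1, 2, 3, 5, 6, 7}) = 4
G(43) = mex({0, 2, 3, 5, 6}) = 1
G(44) = mex({1, 2, 3, 4, 5, 6}) = 0
G(45) = mex({0, 1, 2, 3, 4, 6, 7}) = 5
G(46) = mex({0, 1, 2, 3, 4, 7}) = 5
Therefore G(46) = 5.

5
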